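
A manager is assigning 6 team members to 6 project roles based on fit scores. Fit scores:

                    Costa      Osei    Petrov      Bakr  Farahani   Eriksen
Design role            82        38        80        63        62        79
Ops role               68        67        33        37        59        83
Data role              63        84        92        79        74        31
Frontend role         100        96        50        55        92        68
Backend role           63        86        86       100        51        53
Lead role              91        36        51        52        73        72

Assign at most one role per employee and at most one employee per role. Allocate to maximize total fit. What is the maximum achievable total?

Optimal: Costa→Lead role (91 pts), Osei→Data role (84 pts), Petrov→Design role (80 pts), Bakr→Backend role (100 pts), Farahani→Frontend role (92 pts), Eriksen→Ops role (83 pts) — total 91+84+80+100+92+83 = 530 pts.
Column-greedy (each role in turn goes to its best remaining employee) gives 526 pts, worse by 4.
No other one-to-one assignment exceeds 530 pts.

Maximum total: 530 pts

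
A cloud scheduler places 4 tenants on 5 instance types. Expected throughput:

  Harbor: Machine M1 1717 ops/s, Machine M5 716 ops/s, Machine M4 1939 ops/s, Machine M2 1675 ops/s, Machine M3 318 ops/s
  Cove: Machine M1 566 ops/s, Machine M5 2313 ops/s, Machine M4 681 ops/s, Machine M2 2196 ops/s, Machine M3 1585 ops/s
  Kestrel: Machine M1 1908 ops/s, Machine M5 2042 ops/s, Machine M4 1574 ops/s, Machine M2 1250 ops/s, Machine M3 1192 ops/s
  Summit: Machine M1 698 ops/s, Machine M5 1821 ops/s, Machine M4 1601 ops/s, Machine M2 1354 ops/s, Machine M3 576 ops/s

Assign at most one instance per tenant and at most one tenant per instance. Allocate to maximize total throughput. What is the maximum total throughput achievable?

Treat this as an assignment problem: match each tenant to one instance.
Optimal: Harbor→Machine M4 (1939 ops/s), Cove→Machine M2 (2196 ops/s), Kestrel→Machine M1 (1908 ops/s), Summit→Machine M5 (1821 ops/s) — total 1939+2196+1908+1821 = 7864 ops/s.
Row-greedy (each tenant in turn takes its best remaining instance) gives 7514 ops/s, worse by 350.
Next-best assignment: Harbor→Machine M1, Cove→Machine M2, Kestrel→Machine M5, Summit→Machine M4 = 7556 ops/s.
Swapping Kestrel↔Harbor (Kestrel→Machine M4 1574 ops/s, Harbor→Machine M1 1717 ops/s) loses 556.
No other one-to-one assignment exceeds 7864 ops/s.

Max total: 7864 ops/s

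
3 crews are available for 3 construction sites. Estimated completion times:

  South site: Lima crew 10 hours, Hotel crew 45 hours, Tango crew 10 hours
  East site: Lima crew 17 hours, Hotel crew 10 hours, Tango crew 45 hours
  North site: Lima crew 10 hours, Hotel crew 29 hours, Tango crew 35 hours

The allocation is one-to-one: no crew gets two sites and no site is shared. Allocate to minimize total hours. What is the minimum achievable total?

Min total: 30 hours

This is the linear assignment problem.
Optimal: Lima crew→North site (10 hours), Hotel crew→East site (10 hours), Tango crew→South site (10 hours) — total 10+10+10 = 30 hours.
Row-greedy (each crew in turn takes its cheapest remaining site) gives 55 hours, worse by 25.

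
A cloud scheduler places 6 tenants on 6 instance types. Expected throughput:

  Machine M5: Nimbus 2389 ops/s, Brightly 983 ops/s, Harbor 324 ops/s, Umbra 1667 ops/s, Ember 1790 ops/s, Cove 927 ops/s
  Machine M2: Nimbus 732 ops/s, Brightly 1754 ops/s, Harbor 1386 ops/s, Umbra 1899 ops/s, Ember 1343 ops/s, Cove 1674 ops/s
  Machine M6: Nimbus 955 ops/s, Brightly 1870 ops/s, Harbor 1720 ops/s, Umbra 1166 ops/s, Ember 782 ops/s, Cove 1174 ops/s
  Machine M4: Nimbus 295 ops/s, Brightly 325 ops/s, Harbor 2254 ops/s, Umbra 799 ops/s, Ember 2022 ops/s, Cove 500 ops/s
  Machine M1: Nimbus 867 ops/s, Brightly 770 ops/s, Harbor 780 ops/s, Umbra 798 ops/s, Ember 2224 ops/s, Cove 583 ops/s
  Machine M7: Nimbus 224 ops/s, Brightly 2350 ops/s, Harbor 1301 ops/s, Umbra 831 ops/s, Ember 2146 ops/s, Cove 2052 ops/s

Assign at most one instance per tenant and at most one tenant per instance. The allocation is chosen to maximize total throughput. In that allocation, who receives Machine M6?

Optimal: Nimbus→Machine M5 (2389 ops/s), Brightly→Machine M6 (1870 ops/s), Harbor→Machine M4 (2254 ops/s), Umbra→Machine M2 (1899 ops/s), Ember→Machine M1 (2224 ops/s), Cove→Machine M7 (2052 ops/s) — total 2389+1870+2254+1899+2224+2052 = 12688 ops/s.
Row-greedy (each tenant in turn takes its best remaining instance) gives 12290 ops/s, worse by 398.
Next-best assignment: Nimbus→Machine M5, Brightly→Machine M7, Harbor→Machine M4, Umbra→Machine M2, Ember→Machine M1, Cove→Machine M6 = 12290 ops/s.
Checked against all permutations: 12688 ops/s is optimal.
Brightly's own top instance is Machine M7 (2350 ops/s), but forcing Brightly→Machine M7 and reassigning the rest optimally gives only 12290 ops/s — worse by 398.

Brightly receives Machine M6.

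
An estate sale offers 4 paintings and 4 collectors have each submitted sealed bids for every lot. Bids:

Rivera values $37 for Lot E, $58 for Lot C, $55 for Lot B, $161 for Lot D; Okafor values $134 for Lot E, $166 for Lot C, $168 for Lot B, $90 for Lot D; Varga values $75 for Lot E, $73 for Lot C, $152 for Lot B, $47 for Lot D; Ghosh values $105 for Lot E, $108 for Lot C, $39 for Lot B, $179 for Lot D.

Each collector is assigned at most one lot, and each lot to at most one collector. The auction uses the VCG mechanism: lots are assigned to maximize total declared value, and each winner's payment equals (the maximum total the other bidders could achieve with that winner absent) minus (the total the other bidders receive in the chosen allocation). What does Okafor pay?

Okafor pays $3.

Efficient allocation: Rivera→Lot D ($161), Okafor→Lot C ($166), Varga→Lot B ($152), Ghosh→Lot E ($105); total welfare W = $584.
Okafor receives Lot C at value $166, so the others get W − 166 = $418.
Without Okafor: best allocation of the remaining 3 bidders over all 4 lots is Rivera→Lot D ($161), Varga→Lot B ($152), Ghosh→Lot C ($108), total $421.
VCG payment = (others' best without Okafor) − (others' welfare with Okafor) = 421 − 418 = $3.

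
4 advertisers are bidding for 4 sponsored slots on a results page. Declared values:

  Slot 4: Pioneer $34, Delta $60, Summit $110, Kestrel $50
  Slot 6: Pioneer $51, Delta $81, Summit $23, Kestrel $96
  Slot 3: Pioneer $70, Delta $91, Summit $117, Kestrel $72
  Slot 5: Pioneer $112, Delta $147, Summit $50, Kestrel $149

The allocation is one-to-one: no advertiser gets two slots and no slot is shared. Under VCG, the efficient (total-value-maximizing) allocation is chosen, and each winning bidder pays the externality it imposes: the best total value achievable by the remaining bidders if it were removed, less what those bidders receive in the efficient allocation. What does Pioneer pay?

Efficient allocation: Pioneer→Slot 3 ($70), Delta→Slot 5 ($147), Summit→Slot 4 ($110), Kestrel→Slot 6 ($96); total welfare W = $423.
Pioneer receives Slot 3 at value $70, so the others get W − 70 = $353.
Without Pioneer: best allocation of the remaining 3 bidders over all 4 slots is Delta→Slot 5 ($147), Summit→Slot 3 ($117), Kestrel→Slot 6 ($96), total $360.
VCG payment = (others' best without Pioneer) − (others' welfare with Pioneer) = 360 − 353 = $7.

Pioneer pays $7.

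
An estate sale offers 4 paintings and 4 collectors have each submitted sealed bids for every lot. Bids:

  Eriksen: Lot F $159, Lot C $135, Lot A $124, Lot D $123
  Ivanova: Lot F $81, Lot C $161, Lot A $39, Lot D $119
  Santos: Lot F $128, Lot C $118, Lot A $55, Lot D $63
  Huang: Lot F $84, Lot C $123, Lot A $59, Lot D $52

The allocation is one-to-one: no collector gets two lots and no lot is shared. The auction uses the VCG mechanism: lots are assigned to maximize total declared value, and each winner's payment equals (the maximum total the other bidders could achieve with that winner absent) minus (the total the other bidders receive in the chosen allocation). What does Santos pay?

Efficient allocation: Eriksen→Lot A ($124), Ivanova→Lot D ($119), Santos→Lot F ($128), Huang→Lot C ($123); total welfare W = $494.
Santos receives Lot F at value $128, so the others get W − 128 = $366.
Without Santos: best allocation of the remaining 3 bidders over all 4 lots is Eriksen→Lot F ($159), Ivanova→Lot D ($119), Huang→Lot C ($123), total $401.
VCG payment = (others' best without Santos) − (others' welfare with Santos) = 401 − 366 = $35.

Santos pays $35.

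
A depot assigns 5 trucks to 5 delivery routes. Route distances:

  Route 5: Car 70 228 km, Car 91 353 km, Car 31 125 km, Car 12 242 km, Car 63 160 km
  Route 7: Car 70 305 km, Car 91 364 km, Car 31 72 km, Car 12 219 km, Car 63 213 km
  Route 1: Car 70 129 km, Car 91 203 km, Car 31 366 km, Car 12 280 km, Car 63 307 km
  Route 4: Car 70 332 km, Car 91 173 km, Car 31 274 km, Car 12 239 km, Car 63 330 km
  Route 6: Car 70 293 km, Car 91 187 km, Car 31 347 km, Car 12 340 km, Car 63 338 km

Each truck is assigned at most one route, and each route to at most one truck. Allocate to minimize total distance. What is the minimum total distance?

This is a one-to-one assignment (minimum-cost bipartite matching).
Optimal: Car 70→Route 1 (129 km), Car 91→Route 6 (187 km), Car 31→Route 7 (72 km), Car 12→Route 4 (239 km), Car 63→Route 5 (160 km) — total 129+187+72+239+160 = 787 km.
Column-greedy (each route in turn goes to its cheapest remaining truck) gives 980 km, worse by 193.
Checked against all permutations: 787 km is optimal.

Min total: 787 km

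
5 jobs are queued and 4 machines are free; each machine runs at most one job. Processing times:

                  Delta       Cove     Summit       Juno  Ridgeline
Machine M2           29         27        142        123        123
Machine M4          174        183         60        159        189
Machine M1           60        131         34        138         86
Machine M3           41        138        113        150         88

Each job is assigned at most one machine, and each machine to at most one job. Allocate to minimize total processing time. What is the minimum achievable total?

Min total: 214 min

This is the linear assignment problem.
Optimal: Cove→Machine M2 (27 min), Summit→Machine M4 (60 min), Ridgeline→Machine M1 (86 min), Delta→Machine M3 (41 min) — total 27+60+86+41 = 214 min.
Row-greedy (each job in turn takes its cheapest remaining machine) gives 370 min, worse by 156.
Every other assignment is strictly worse.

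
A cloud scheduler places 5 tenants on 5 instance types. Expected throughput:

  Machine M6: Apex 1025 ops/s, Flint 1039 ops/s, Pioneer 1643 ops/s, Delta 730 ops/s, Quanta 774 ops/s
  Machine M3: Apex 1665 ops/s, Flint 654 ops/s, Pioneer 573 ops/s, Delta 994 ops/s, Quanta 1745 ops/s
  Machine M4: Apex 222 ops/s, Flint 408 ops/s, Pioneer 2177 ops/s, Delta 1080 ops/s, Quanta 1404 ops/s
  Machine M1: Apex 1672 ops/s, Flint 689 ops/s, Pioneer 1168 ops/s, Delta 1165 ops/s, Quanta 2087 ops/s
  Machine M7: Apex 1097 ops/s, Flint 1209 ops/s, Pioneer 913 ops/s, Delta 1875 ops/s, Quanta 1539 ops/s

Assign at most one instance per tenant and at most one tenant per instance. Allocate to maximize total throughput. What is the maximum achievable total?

Optimal: Apex→Machine M3 (1665 ops/s), Flint→Machine M6 (1039 ops/s), Pioneer→Machine M4 (2177 ops/s), Delta→Machine M7 (1875 ops/s), Quanta→Machine M1 (2087 ops/s) — total 1665+1039+2177+1875+2087 = 8843 ops/s.
Row-greedy (each tenant in turn takes its best remaining instance) gives 6826 ops/s, worse by 2017.
Checked against all permutations: 8843 ops/s is optimal.

Maximum total: 8843 ops/s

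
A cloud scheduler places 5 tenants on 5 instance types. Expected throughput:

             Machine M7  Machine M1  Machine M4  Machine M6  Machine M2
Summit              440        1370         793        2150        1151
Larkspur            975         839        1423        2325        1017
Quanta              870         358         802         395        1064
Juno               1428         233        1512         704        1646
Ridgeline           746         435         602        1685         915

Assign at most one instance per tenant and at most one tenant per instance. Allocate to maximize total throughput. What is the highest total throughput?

Optimal: Summit→Machine M1 (1370 ops/s), Larkspur→Machine M6 (2325 ops/s), Quanta→Machine M2 (1064 ops/s), Juno→Machine M4 (1512 ops/s), Ridgeline→Machine M7 (746 ops/s) — total 1370+2325+1064+1512+746 = 7017 ops/s.
Swapping Summit↔Quanta (Summit→Machine M2 1151 ops/s, Quanta→Machine M1 358 ops/s) loses 925.
Every other assignment is strictly worse.

Maximum total: 7017 ops/s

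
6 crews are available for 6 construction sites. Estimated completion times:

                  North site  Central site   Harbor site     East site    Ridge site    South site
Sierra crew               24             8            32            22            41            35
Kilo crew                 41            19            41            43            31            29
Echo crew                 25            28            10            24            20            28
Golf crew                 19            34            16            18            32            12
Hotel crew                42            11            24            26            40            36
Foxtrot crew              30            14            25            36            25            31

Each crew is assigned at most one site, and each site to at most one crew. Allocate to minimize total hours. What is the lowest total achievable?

Min total: 116 hours

Treat this as an assignment problem: match each crew to one site.
Optimal: Sierra crew→North site (24 hours), Kilo crew→Central site (19 hours), Echo crew→Harbor site (10 hours), Golf crew→South site (12 hours), Hotel crew→East site (26 hours), Foxtrot crew→Ridge site (25 hours) — total 24+19+10+12+26+25 = 116 hours.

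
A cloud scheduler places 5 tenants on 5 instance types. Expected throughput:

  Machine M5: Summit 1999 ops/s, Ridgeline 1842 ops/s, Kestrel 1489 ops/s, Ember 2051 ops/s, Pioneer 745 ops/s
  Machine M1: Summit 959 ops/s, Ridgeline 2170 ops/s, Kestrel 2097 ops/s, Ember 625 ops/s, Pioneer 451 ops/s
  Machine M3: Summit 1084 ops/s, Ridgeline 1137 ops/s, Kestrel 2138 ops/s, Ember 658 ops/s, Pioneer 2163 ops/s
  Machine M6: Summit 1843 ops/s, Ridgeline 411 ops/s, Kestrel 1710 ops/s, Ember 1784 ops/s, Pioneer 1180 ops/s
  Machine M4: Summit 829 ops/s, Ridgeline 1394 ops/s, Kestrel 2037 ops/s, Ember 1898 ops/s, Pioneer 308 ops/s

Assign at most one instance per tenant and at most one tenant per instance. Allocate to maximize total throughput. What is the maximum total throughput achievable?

Optimal: Summit→Machine M6 (1843 ops/s), Ridgeline→Machine M1 (2170 ops/s), Kestrel→Machine M4 (2037 ops/s), Ember→Machine M5 (2051 ops/s), Pioneer→Machine M3 (2163 ops/s) — total 1843+2170+2037+2051+2163 = 10264 ops/s.
Row-greedy (each tenant in turn takes its best remaining instance) gives 9385 ops/s, worse by 879.
Every other assignment is strictly worse.

Max total: 10264 ops/s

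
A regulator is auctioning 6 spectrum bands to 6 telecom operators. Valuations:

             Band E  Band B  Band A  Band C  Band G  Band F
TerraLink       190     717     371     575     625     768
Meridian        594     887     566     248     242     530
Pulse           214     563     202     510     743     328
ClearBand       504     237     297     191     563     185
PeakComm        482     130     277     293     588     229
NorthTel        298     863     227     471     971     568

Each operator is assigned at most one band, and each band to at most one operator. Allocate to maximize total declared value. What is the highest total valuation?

Maximum total: $3917M

Optimal: TerraLink→Band F ($768M), Meridian→Band B ($887M), Pulse→Band C ($510M), ClearBand→Band E ($504M), PeakComm→Band A ($277M), NorthTel→Band G ($971M) — total 768+887+510+504+277+971 = $3917M.
Row-greedy (each operator in turn takes its best remaining band) gives $3422M, worse by 495.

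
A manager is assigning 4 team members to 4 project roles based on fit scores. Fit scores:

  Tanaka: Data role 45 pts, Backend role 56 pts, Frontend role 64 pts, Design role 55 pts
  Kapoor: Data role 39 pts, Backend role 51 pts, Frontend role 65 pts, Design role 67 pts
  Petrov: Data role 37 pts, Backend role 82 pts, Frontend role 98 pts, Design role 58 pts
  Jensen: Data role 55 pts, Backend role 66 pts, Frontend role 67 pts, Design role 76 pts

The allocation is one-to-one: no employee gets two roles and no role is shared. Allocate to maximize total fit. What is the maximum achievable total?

Maximum total: 276 pts

Optimal: Tanaka→Data role (45 pts), Kapoor→Design role (67 pts), Petrov→Frontend role (98 pts), Jensen→Backend role (66 pts) — total 45+67+98+66 = 276 pts.
Row-greedy (each employee in turn takes its best remaining role) gives 268 pts, worse by 8.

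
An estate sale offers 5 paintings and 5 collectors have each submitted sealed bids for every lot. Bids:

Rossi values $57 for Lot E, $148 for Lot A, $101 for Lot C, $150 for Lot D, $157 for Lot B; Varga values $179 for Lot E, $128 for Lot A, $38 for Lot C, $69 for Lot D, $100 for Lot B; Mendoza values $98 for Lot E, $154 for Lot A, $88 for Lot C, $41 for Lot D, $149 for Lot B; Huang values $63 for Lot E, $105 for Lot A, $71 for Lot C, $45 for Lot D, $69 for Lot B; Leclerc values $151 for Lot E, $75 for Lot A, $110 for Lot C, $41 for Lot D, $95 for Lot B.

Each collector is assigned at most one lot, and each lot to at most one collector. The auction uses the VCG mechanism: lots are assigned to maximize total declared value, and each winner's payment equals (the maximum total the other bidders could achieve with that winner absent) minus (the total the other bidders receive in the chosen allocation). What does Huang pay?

Efficient allocation: Rossi→Lot D ($150), Varga→Lot E ($179), Mendoza→Lot B ($149), Huang→Lot A ($105), Leclerc→Lot C ($110); total welfare W = $693.
Huang receives Lot A at value $105, so the others get W − 105 = $588.
Without Huang: best allocation of the remaining 4 bidders over all 5 lots is Rossi→Lot B ($157), Varga→Lot E ($179), Mendoza→Lot A ($154), Leclerc→Lot C ($110), total $600.
VCG payment = (others' best without Huang) − (others' welfare with Huang) = 600 − 588 = $12.

Huang pays $12.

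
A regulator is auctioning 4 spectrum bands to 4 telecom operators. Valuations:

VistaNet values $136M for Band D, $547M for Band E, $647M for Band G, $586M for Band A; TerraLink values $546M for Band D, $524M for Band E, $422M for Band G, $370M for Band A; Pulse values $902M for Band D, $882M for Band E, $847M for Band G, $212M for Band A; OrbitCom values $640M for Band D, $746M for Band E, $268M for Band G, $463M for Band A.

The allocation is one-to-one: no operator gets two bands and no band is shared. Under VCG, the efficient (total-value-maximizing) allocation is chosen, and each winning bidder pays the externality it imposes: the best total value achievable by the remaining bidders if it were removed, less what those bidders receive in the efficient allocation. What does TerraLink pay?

Efficient allocation: VistaNet→Band A ($586M), TerraLink→Band D ($546M), Pulse→Band G ($847M), OrbitCom→Band E ($746M); total welfare W = $2725M.
TerraLink receives Band D at value $546M, so the others get W − 546 = $2179M.
Without TerraLink: best allocation of the remaining 3 bidders over all 4 bands is VistaNet→Band G ($647M), Pulse→Band D ($902M), OrbitCom→Band E ($746M), total $2295M.
VCG payment = (others' best without TerraLink) − (others' welfare with TerraLink) = 2295 − 2179 = $116M.

TerraLink pays $116M.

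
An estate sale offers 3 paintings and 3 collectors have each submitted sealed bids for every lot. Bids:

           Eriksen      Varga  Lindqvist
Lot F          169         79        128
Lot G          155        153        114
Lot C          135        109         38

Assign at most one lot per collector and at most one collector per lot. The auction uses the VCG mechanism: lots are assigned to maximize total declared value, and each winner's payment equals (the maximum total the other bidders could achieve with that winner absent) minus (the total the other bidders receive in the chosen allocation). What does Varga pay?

Efficient allocation: Eriksen→Lot C ($135), Varga→Lot G ($153), Lindqvist→Lot F ($128); total welfare W = $416.
Varga receives Lot G at value $153, so the others get W − 153 = $263.
Without Varga: best allocation of the remaining 2 bidders over all 3 lots is Eriksen→Lot F ($169), Lindqvist→Lot G ($114), total $283.
VCG payment = (others' best without Varga) − (others' welfare with Varga) = 283 − 263 = $20.

Varga pays $20.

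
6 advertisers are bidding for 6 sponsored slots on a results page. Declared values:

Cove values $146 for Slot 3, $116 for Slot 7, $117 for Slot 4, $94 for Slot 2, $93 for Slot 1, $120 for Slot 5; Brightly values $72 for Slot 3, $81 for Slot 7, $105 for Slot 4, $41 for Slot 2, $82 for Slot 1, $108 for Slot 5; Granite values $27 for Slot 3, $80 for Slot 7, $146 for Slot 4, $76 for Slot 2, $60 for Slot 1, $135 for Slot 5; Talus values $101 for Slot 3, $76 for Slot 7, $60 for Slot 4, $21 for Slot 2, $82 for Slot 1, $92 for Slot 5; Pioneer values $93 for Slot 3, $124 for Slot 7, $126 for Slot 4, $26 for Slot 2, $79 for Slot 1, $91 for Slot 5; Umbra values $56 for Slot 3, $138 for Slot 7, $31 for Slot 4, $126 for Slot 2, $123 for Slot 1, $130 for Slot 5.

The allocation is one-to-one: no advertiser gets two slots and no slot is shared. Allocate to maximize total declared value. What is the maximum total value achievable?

Max total: $732

Optimal: Cove→Slot 3 ($146), Brightly→Slot 5 ($108), Granite→Slot 4 ($146), Talus→Slot 1 ($82), Pioneer→Slot 7 ($124), Umbra→Slot 2 ($126) — total 146+108+146+82+124+126 = $732.
Column-greedy (each slot in turn goes to its best remaining advertiser) gives $644, worse by 88.
No other one-to-one assignment exceeds $732.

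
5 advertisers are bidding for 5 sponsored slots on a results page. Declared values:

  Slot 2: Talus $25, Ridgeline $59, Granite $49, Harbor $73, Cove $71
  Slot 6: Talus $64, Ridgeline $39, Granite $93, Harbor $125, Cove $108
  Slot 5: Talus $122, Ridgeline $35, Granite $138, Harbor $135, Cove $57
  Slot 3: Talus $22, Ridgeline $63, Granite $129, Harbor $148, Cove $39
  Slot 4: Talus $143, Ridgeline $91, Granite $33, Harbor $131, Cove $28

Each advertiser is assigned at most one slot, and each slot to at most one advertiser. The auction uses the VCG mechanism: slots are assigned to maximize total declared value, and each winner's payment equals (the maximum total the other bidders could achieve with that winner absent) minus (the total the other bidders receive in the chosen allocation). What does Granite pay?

Granite pays $11.

Efficient allocation: Talus→Slot 4 ($143), Ridgeline→Slot 2 ($59), Granite→Slot 5 ($138), Harbor→Slot 3 ($148), Cove→Slot 6 ($108); total welfare W = $596.
Granite receives Slot 5 at value $138, so the others get W − 138 = $458.
Without Granite: best allocation of the remaining 4 bidders over all 5 slots is Talus→Slot 5 ($122), Ridgeline→Slot 4 ($91), Harbor→Slot 3 ($148), Cove→Slot 6 ($108), total $469.
VCG payment = (others' best without Granite) − (others' welfare with Granite) = 469 − 458 = $11.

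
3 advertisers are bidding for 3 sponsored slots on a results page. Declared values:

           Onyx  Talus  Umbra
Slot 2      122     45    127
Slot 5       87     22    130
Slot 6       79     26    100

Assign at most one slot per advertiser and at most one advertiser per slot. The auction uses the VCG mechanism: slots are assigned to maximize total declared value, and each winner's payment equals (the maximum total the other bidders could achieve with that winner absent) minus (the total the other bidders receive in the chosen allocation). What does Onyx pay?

Onyx pays $19.

Efficient allocation: Onyx→Slot 2 ($122), Talus→Slot 6 ($26), Umbra→Slot 5 ($130); total welfare W = $278.
Onyx receives Slot 2 at value $122, so the others get W − 122 = $156.
Without Onyx: best allocation of the remaining 2 bidders over all 3 slots is Talus→Slot 2 ($45), Umbra→Slot 5 ($130), total $175.
VCG payment = (others' best without Onyx) − (others' welfare with Onyx) = 175 − 156 = $19.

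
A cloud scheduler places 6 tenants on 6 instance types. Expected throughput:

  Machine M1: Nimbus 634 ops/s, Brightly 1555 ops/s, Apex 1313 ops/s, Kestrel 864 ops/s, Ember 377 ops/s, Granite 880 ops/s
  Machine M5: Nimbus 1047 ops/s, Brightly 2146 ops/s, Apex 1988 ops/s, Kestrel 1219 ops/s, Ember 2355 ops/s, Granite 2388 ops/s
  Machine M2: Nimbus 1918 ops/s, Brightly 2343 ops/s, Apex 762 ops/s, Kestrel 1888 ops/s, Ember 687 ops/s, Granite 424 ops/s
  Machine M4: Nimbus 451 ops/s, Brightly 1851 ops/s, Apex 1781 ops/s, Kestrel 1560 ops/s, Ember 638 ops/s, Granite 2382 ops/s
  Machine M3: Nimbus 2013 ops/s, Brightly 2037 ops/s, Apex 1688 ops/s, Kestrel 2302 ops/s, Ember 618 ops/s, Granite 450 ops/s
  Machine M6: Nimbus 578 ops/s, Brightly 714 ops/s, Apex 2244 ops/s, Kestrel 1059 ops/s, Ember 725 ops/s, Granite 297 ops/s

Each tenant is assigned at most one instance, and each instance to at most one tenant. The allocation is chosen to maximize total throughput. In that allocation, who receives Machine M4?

This is the linear assignment problem.
Optimal: Nimbus→Machine M2 (1918 ops/s), Brightly→Machine M1 (1555 ops/s), Apex→Machine M6 (2244 ops/s), Kestrel→Machine M3 (2302 ops/s), Ember→Machine M5 (2355 ops/s), Granite→Machine M4 (2382 ops/s) — total 1918+1555+2244+2302+2355+2382 = 12756 ops/s.
Max-entry greedy (repeatedly take the single best remaining cell) gives 10549 ops/s, worse by 2207.
Every other assignment is strictly worse.
Granite's own top instance is Machine M5 (2388 ops/s), but forcing Granite→Machine M5 and reassigning the rest optimally gives only 11080 ops/s — worse by 1676.

Granite receives Machine M4.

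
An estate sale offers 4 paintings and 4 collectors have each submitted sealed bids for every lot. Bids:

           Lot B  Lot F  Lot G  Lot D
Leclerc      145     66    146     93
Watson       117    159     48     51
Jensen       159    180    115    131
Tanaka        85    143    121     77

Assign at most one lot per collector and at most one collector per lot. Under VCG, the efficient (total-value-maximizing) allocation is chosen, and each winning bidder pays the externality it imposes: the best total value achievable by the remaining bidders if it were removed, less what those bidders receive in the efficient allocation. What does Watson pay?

Watson pays $51.

Efficient allocation: Leclerc→Lot B ($145), Watson→Lot F ($159), Jensen→Lot D ($131), Tanaka→Lot G ($121); total welfare W = $556.
Watson receives Lot F at value $159, so the others get W − 159 = $397.
Without Watson: best allocation of the remaining 3 bidders over all 4 lots is Leclerc→Lot G ($146), Jensen→Lot B ($159), Tanaka→Lot F ($143), total $448.
VCG payment = (others' best without Watson) − (others' welfare with Watson) = 448 − 397 = $51.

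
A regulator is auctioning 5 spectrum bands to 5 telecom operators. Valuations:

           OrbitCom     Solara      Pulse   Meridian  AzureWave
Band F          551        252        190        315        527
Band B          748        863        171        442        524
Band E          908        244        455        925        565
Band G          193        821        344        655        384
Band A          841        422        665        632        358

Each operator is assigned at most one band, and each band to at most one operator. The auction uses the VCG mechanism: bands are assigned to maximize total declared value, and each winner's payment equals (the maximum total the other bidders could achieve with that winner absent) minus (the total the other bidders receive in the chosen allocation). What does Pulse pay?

Pulse pays $135M.

Efficient allocation: OrbitCom→Band B ($748M), Solara→Band G ($821M), Pulse→Band A ($665M), Meridian→Band E ($925M), AzureWave→Band F ($527M); total welfare W = $3686M.
Pulse receives Band A at value $665M, so the others get W − 665 = $3021M.
Without Pulse: best allocation of the remaining 4 bidders over all 5 bands is OrbitCom→Band A ($841M), Solara→Band B ($863M), Meridian→Band E ($925M), AzureWave→Band F ($527M), total $3156M.
VCG payment = (others' best without Pulse) − (others' welfare with Pulse) = 3156 − 3021 = $135M.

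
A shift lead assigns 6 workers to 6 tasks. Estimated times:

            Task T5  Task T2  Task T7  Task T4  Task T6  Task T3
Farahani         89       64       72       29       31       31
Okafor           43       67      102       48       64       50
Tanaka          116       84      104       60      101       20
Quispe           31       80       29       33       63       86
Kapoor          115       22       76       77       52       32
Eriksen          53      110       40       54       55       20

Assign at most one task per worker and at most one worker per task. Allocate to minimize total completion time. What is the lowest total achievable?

Min total: 189 min

Optimal: Farahani→Task T6 (31 min), Okafor→Task T5 (43 min), Tanaka→Task T3 (20 min), Quispe→Task T4 (33 min), Kapoor→Task T2 (22 min), Eriksen→Task T7 (40 min) — total 31+43+20+33+22+40 = 189 min.
Min-entry greedy (repeatedly take the single cheapest remaining cell) gives 198 min, worse by 9.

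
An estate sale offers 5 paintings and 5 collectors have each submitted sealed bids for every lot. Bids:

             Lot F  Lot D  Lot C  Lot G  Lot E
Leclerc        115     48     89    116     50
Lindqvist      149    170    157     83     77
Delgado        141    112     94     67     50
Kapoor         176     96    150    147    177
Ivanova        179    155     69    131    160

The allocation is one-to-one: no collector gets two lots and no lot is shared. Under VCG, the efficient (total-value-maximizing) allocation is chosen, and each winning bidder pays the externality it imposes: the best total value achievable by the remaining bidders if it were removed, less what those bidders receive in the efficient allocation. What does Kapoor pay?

Kapoor pays $18.

Efficient allocation: Leclerc→Lot G ($116), Lindqvist→Lot C ($157), Delgado→Lot F ($141), Kapoor→Lot E ($177), Ivanova→Lot D ($155); total welfare W = $746.
Kapoor receives Lot E at value $177, so the others get W − 177 = $569.
Without Kapoor: best allocation of the remaining 4 bidders over all 5 lots is Leclerc→Lot G ($116), Lindqvist→Lot D ($170), Delgado→Lot F ($141), Ivanova→Lot E ($160), total $587.
VCG payment = (others' best without Kapoor) − (others' welfare with Kapoor) = 587 − 569 = $18.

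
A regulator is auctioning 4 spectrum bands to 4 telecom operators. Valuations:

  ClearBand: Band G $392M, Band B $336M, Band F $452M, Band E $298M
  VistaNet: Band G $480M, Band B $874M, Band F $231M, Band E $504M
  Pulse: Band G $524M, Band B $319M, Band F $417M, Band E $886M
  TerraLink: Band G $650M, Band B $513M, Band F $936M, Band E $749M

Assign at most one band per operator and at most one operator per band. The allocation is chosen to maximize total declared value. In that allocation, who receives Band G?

ClearBand receives Band G.

Optimal: ClearBand→Band G ($392M), VistaNet→Band B ($874M), Pulse→Band E ($886M), TerraLink→Band F ($936M) — total 392+874+886+936 = $3088M.
Row-greedy (each operator in turn takes its best remaining band) gives $2862M, worse by 226.
Next-best assignment: ClearBand→Band F, VistaNet→Band B, Pulse→Band E, TerraLink→Band G = $2862M.
ClearBand's own top band is Band F ($452M), but forcing ClearBand→Band F and reassigning the rest optimally gives only $2862M — worse by 226.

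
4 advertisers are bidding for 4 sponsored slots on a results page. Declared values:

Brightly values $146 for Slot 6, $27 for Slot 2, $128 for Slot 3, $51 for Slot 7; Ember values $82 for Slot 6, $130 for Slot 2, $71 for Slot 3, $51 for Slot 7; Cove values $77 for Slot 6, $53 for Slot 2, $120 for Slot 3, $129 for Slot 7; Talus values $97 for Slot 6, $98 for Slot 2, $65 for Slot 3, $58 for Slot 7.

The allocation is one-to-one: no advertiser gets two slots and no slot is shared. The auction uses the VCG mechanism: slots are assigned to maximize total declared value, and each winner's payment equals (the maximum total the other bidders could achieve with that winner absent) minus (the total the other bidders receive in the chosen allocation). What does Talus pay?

Efficient allocation: Brightly→Slot 3 ($128), Ember→Slot 2 ($130), Cove→Slot 7 ($129), Talus→Slot 6 ($97); total welfare W = $484.
Talus receives Slot 6 at value $97, so the others get W − 97 = $387.
Without Talus: best allocation of the remaining 3 bidders over all 4 slots is Brightly→Slot 6 ($146), Ember→Slot 2 ($130), Cove→Slot 7 ($129), total $405.
VCG payment = (others' best without Talus) − (others' welfare with Talus) = 405 − 387 = $18.

Talus pays $18.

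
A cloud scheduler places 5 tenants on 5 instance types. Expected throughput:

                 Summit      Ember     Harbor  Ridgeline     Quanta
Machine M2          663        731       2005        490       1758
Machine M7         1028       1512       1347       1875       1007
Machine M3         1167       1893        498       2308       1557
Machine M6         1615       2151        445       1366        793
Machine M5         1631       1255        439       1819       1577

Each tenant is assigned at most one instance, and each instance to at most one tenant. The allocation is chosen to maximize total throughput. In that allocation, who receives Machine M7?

Ridgeline receives Machine M7.

Optimal: Summit→Machine M5 (1631 ops/s), Ember→Machine M6 (2151 ops/s), Harbor→Machine M2 (2005 ops/s), Ridgeline→Machine M7 (1875 ops/s), Quanta→Machine M3 (1557 ops/s) — total 1631+2151+2005+1875+1557 = 9219 ops/s.
Max-entry greedy (repeatedly take the single best remaining cell) gives 9102 ops/s, worse by 117.
Swapping Ember↔Harbor (Ember→Machine M2 731 ops/s, Harbor→Machine M6 445 ops/s) loses 2980.
Ridgeline's own top instance is Machine M3 (2308 ops/s), but forcing Ridgeline→Machine M3 and reassigning the rest optimally gives only 9195 ops/s — worse by 24.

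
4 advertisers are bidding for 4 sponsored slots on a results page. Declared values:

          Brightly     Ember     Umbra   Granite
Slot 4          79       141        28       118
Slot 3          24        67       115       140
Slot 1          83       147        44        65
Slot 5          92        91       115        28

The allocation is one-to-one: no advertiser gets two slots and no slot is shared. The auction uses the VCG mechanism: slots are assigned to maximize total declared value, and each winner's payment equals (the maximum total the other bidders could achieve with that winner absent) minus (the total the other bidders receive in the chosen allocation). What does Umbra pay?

Umbra pays $13.

Efficient allocation: Brightly→Slot 4 ($79), Ember→Slot 1 ($147), Umbra→Slot 5 ($115), Granite→Slot 3 ($140); total welfare W = $481.
Umbra receives Slot 5 at value $115, so the others get W − 115 = $366.
Without Umbra: best allocation of the remaining 3 bidders over all 4 slots is Brightly→Slot 5 ($92), Ember→Slot 1 ($147), Granite→Slot 3 ($140), total $379.
VCG payment = (others' best without Umbra) − (others' welfare with Umbra) = 379 − 366 = $13.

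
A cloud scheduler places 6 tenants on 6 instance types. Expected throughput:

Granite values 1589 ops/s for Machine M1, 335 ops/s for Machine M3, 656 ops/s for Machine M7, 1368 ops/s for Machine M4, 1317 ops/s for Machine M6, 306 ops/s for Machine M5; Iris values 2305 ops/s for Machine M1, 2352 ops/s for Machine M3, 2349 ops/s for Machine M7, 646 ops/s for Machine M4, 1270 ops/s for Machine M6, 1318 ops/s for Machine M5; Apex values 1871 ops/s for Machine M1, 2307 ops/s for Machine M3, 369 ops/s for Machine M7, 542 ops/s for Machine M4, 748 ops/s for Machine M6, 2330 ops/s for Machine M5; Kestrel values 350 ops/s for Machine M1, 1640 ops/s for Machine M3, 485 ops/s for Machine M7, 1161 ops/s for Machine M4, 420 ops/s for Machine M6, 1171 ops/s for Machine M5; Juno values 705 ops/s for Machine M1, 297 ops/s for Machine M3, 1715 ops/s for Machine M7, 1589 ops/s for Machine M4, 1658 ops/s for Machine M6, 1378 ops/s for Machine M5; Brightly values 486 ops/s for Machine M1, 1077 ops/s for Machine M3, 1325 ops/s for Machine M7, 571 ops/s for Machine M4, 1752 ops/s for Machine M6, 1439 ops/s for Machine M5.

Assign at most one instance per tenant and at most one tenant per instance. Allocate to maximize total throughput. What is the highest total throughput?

Maximum total: 11249 ops/s

Optimal: Granite→Machine M1 (1589 ops/s), Iris→Machine M7 (2349 ops/s), Apex→Machine M5 (2330 ops/s), Kestrel→Machine M3 (1640 ops/s), Juno→Machine M4 (1589 ops/s), Brightly→Machine M6 (1752 ops/s) — total 1589+2349+2330+1640+1589+1752 = 11249 ops/s.
Max-entry greedy (repeatedly take the single best remaining cell) gives 10899 ops/s, worse by 350.
Next-best assignment: Granite→Machine M4, Iris→Machine M1, Apex→Machine M5, Kestrel→Machine M3, Juno→Machine M7, Brightly→Machine M6 = 11110 ops/s.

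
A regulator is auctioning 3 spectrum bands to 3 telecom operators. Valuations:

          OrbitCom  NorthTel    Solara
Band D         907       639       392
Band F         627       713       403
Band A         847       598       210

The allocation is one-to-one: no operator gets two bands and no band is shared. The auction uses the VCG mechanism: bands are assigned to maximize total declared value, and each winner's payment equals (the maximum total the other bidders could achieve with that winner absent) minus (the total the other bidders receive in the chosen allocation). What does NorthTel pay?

Efficient allocation: OrbitCom→Band A ($847M), NorthTel→Band F ($713M), Solara→Band D ($392M); total welfare W = $1952M.
NorthTel receives Band F at value $713M, so the others get W − 713 = $1239M.
Without NorthTel: best allocation of the remaining 2 bidders over all 3 bands is OrbitCom→Band D ($907M), Solara→Band F ($403M), total $1310M.
VCG payment = (others' best without NorthTel) − (others' welfare with NorthTel) = 1310 − 1239 = $71M.

NorthTel pays $71M.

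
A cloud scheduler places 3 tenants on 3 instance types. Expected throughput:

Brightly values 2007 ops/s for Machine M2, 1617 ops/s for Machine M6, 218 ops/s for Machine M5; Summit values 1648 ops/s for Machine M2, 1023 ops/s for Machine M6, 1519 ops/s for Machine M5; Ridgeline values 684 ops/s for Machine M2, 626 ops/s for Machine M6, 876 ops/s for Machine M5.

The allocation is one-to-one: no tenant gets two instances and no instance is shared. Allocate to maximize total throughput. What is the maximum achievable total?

Treat this as an assignment problem: match each tenant to one instance.
Optimal: Brightly→Machine M2 (2007 ops/s), Summit→Machine M5 (1519 ops/s), Ridgeline→Machine M6 (626 ops/s) — total 2007+1519+626 = 4152 ops/s.
Column-greedy (each instance in turn goes to its best remaining tenant) gives 3906 ops/s, worse by 246.

Max total: 4152 ops/s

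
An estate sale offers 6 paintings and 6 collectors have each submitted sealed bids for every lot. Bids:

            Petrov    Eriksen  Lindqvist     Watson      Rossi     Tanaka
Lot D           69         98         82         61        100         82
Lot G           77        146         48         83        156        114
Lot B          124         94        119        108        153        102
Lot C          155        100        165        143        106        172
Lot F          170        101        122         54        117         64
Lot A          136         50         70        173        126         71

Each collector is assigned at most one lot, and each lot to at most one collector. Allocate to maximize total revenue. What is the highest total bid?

Optimal: Petrov→Lot F ($170), Eriksen→Lot G ($146), Lindqvist→Lot D ($82), Watson→Lot A ($173), Rossi→Lot B ($153), Tanaka→Lot C ($172) — total 170+146+82+173+153+172 = $896.
Column-greedy (each lot in turn goes to its best remaining collector) gives $837, worse by 59.

Maximum total: $896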